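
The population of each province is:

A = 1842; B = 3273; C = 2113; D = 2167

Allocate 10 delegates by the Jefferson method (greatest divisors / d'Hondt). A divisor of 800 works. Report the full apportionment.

A 2, B 4, C 2, D 2

With modified divisor 800: modified quotas A 2.303, B 4.091, C 2.641, D 2.709.
Rounding down: A 2, B 4, C 2, D 2 (total 10).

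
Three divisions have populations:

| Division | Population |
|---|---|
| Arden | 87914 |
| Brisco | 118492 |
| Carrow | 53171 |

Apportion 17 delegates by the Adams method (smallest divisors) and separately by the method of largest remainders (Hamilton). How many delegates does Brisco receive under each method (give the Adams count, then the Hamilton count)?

Adams: Arden 6, Brisco 7, Carrow 4.
Hamilton: Arden 6, Brisco 8, Carrow 3.
Brisco gets 7 under Adams and 8 under Hamilton.

7 and 8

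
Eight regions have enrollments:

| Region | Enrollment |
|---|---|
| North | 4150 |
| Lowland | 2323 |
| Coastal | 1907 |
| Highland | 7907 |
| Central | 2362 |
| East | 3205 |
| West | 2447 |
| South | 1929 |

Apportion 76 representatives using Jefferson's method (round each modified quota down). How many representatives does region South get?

Standard divisor 26230/76 ≈ 345.132; standard quotas: North 12.024, Lowland 6.731, Coastal 5.525, Highland 22.910, Central 6.844, East 9.286, West 7.090, South 5.589.
Rounding down gives 12, 6, 5, 22, 6, 9, 7, 5 = 72 seats, so the divisor must be adjusted.
With modified divisor 325: modified quotas North 12.769, Lowland 7.148, Coastal 5.868, Highland 24.329, Central 7.268, East 9.862, West 7.529, South 5.935.
Rounding down: North 12, Lowland 7, Coastal 5, Highland 24, Central 7, East 9, West 7, South 5 (total 76).
South receives 5.

5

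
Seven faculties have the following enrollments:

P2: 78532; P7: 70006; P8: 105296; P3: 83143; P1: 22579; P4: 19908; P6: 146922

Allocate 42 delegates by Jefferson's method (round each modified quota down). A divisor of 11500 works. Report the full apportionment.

P2 6, P7 6, P8 9, P3 7, P1 1, P4 1, P6 12

With modified divisor 11500: modified quotas P2 6.829, P7 6.087, P8 9.156, P3 7.230, P1 1.963, P4 1.731, P6 12.776.
Rounding down: P2 6, P7 6, P8 9, P3 7, P1 1, P4 1, P6 12 (total 42).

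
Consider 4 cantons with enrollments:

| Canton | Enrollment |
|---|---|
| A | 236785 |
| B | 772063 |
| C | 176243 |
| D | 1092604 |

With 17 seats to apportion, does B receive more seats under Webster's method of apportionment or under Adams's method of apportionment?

Webster: A 2, B 6, C 1, D 8.
Adams: A 2, B 5, C 2, D 8.
B gets 6 under Webster and 5 under Adams.

Webster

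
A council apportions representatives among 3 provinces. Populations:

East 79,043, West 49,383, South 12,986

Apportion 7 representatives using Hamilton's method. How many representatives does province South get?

1

Total 141412; standard divisor 141412/7 ≈ 20201.714.
Standard quotas: East 3.9127, West 2.4445, South 0.6428.
Lower quotas: East 3, West 2, South 0 (sum 5, leaving 2 seats).
Remainders in descending order: East 0.9127, South 0.6428, West 0.4445.
The surplus seats go to East, South.
South receives 1.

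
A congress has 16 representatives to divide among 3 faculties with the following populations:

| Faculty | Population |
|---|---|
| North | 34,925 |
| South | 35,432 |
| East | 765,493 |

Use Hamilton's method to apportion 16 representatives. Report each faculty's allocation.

North 1, South 1, East 14

The standard divisor is 835850/16 ≈ 52240.625.
Standard quotas: North 0.6685, South 0.6782, East 14.6532.
Lower quotas: North 0, South 0, East 14 (sum 14, leaving 2 seats).
Remainders in descending order: South 0.6782, North 0.6685, East 0.6532.
Largest remainders: South, North receive the extra seats.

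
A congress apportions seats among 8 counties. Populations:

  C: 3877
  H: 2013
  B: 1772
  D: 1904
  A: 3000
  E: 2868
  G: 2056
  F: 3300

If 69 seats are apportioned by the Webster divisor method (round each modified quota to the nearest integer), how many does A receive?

10

Standard divisor 20790/69 ≈ 301.304; standard quotas: C 12.867, H 6.681, B 5.881, D 6.319, A 9.957, E 9.519, G 6.824, F 10.952.
Rounding to the nearest integer gives 13, 7, 6, 6, 10, 10, 7, 11 = 70 seats, so the divisor must be adjusted.
With modified divisor 306: modified quotas C 12.670, H 6.578, B 5.791, D 6.222, A 9.804, E 9.373, G 6.719, F 10.784.
Rounding to the nearest integer: C 13, H 7, B 6, D 6, A 10, E 9, G 7, F 11 (total 69).
A receives 10.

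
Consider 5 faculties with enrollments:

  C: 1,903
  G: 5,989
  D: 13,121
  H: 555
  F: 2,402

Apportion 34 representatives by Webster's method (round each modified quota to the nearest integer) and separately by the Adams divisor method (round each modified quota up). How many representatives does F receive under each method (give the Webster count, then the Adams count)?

3 and 4

Webster: C 3, G 8, D 19, H 1, F 3.
Adams: C 3, G 8, D 18, H 1, F 4.
F gets 3 under Webster and 4 under Adams.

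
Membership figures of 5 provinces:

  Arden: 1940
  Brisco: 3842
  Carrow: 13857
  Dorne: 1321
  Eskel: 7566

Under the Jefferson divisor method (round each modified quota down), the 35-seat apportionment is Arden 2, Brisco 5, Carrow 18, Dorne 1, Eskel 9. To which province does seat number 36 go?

Priority for the next seat is population ÷ (current seats + 1).
Priorities: Arden 646.667, Brisco 640.333, Carrow 729.316, Dorne 660.500, Eskel 756.600.
Highest priority: Eskel.

Eskel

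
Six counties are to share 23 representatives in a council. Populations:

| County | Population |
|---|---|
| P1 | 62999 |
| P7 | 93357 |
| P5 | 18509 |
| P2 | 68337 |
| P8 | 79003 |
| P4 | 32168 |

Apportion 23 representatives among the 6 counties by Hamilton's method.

Standard divisor: 354373 ÷ 23 ≈ 15407.522.
Standard quotas: P1 4.0888, P7 6.0592, P5 1.2013, P2 4.4353, P8 5.1276, P4 2.0878.
Lower quotas: P1 4, P7 6, P5 1, P2 4, P8 5, P4 2 (sum 22, leaving 1 seat).
Remainders in descending order: P2 0.4353, P5 0.2013, P8 0.1276, P1 0.0888, P4 0.0878, P7 0.0592.
Largest remainder: P2 receives the extra seat.

P1 4; P7 6; P5 1; P2 5; P8 5; P4 2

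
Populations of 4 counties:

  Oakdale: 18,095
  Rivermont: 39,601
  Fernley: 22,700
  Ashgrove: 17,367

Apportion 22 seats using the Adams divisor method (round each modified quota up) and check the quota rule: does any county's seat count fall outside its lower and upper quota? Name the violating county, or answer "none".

none

Standard quotas: Oakdale 4.072, Rivermont 8.912, Fernley 5.108, Ashgrove 3.908.
Adams allocation: Oakdale 4, Rivermont 9, Fernley 5, Ashgrove 4.
Every allocation lies between the lower and upper quota.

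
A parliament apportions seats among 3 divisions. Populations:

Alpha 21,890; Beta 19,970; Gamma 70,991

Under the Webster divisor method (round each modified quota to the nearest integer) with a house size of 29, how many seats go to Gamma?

Standard divisor 112851/29 ≈ 3891.414; standard quotas: Alpha 5.625, Beta 5.132, Gamma 18.243.
Rounding to the nearest integer gives Alpha 6, Beta 5, Gamma 18 — total 29, matching the house size, so no adjustment is needed.
Gamma receives 18.

18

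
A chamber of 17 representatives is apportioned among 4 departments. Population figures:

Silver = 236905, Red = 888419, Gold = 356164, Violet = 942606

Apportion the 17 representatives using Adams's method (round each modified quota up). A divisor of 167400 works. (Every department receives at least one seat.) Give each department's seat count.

With modified divisor 167400: modified quotas Silver 1.415, Red 5.307, Gold 2.128, Violet 5.631.
Rounding up: Silver 2, Red 6, Gold 3, Violet 6 (total 17).

Silver: 2, Red: 6, Gold: 3, Violet: 6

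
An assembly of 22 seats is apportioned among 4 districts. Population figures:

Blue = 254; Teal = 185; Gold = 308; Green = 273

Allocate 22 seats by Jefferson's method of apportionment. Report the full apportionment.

Blue 5, Teal 4, Gold 7, Green 6

Standard divisor 1020/22 ≈ 46.364; standard quotas: Blue 5.478, Teal 3.990, Gold 6.643, Green 5.888.
Rounding down gives 5, 3, 6, 5 = 19 seats, so the divisor must be adjusted.
With modified divisor 43: modified quotas Blue 5.907, Teal 4.302, Gold 7.163, Green 6.349.
Rounding down: Blue 5, Teal 4, Gold 7, Green 6 (total 22).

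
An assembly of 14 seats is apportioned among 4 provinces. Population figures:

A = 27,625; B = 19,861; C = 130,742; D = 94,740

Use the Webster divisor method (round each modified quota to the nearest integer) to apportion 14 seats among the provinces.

A 1, B 1, C 7, D 5

Standard divisor 272968/14 ≈ 19497.714; standard quotas: A 1.417, B 1.019, C 6.706, D 4.859.
Rounding to the nearest integer gives A 1, B 1, C 7, D 5 — total 14, matching the house size, so no adjustment is needed.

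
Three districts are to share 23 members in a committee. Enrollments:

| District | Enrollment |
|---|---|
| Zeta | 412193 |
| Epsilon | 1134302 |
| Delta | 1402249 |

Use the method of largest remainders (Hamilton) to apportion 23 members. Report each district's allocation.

The standard divisor is 2948744/23 ≈ 128206.261.
Standard quotas: Zeta 3.2151, Epsilon 8.8475, Delta 10.9374.
Lower quotas: Zeta 3, Epsilon 8, Delta 10 (sum 21, leaving 2 seats).
Remainders in descending order: Delta 0.9374, Epsilon 0.8475, Zeta 0.2151.
Largest remainders: Delta, Epsilon receive the extra seats.

Zeta=3, Epsilon=9, Delta=11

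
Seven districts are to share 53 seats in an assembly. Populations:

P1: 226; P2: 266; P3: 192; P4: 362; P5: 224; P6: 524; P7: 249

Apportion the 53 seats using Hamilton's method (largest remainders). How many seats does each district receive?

Standard divisor: 2043 ÷ 53 ≈ 38.547.
Standard quotas: P1 5.863, P2 6.901, P3 4.981, P4 9.391, P5 5.811, P6 13.594, P7 6.460.
Lower quotas: P1 5, P2 6, P3 4, P4 9, P5 5, P6 13, P7 6 (sum 48, leaving 5 seats).
Remainders in descending order: P3 0.981, P2 0.901, P1 0.863, P5 0.811, P6 0.594, P7 0.460, P4 0.391.
The surplus seats go to P3, P2, P1, P5, P6.

P1 6, P2 7, P3 5, P4 9, P5 6, P6 14, P7 6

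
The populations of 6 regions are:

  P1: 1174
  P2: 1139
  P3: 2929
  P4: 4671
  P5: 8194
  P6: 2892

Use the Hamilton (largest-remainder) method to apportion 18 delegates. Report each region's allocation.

P1 1, P2 1, P3 3, P4 4, P5 7, P6 2

The standard divisor is 20999/18 ≈ 1166.611.
Standard quotas: P1 1.0063, P2 0.9763, P3 2.5107, P4 4.0039, P5 7.0238, P6 2.4790.
Lower quotas: P1 1, P2 0, P3 2, P4 4, P5 7, P6 2 (sum 16, leaving 2 seats).
Remainders in descending order: P2 0.9763, P3 0.5107, P6 0.4790, P5 0.0238, P1 0.0063, P4 0.0039.
The surplus seats go to P2, P3.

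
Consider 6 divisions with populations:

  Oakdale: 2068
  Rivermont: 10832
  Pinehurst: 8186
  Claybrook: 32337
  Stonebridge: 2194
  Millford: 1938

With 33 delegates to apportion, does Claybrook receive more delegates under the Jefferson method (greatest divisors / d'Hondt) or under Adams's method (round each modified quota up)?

Jefferson

Jefferson: Oakdale 1, Rivermont 6, Pinehurst 5, Claybrook 19, Stonebridge 1, Millford 1.
Adams: Oakdale 2, Rivermont 6, Pinehurst 5, Claybrook 17, Stonebridge 2, Millford 1.
Claybrook gets 19 under Jefferson and 17 under Adams.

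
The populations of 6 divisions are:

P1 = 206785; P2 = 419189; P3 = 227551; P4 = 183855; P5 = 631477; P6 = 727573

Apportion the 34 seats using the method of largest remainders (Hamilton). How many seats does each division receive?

P1: 3, P2: 6, P3: 3, P4: 3, P5: 9, P6: 10

Total 2396430; standard divisor 2396430/34 ≈ 70483.235.
Standard quotas: P1 2.9338, P2 5.9474, P3 3.2284, P4 2.6085, P5 8.9593, P6 10.3226.
Lower quotas: P1 2, P2 5, P3 3, P4 2, P5 8, P6 10 (sum 30, leaving 4 seats).
Remainders in descending order: P5 0.9593, P2 0.9474, P1 0.9338, P4 0.6085, P6 0.3226, P3 0.2284.
The surplus seats go to P5, P2, P1, P4.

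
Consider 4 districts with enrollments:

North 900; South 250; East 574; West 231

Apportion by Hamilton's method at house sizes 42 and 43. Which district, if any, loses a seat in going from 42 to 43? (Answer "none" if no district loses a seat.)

South

At 42 seats: North 19, South 6, East 12, West 5.
At 43 seats: North 20, South 5, East 13, West 5.
South drops from 6 to 5.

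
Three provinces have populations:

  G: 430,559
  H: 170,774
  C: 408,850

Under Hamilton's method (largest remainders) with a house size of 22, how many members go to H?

4

The standard divisor is 1010183/22 ≈ 45917.409.
Standard quotas: G 9.3768, H 3.7192, C 8.9040.
Lower quotas: G 9, H 3, C 8 (sum 20, leaving 2 seats).
Remainders in descending order: C 0.9040, H 0.7192, G 0.3768.
The surplus seats go to C, H.
H receives 4.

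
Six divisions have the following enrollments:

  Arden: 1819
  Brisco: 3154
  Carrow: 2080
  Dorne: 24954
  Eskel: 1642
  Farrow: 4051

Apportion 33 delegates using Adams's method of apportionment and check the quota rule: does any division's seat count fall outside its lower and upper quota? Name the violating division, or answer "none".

Dorne

Standard quotas: Arden 1.592, Brisco 2.761, Carrow 1.821, Dorne 21.843, Eskel 1.437, Farrow 3.546.
Adams allocation: Arden 2, Brisco 3, Carrow 2, Dorne 20, Eskel 2, Farrow 4.
Dorne has quota 21.843 (lower 21, upper 22) but receives 20 — outside the quota interval.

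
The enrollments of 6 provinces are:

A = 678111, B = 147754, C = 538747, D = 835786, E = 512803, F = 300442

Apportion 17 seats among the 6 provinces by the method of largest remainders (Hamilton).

A 4, B 1, C 3, D 5, E 3, F 1

The standard divisor is 3013643/17 ≈ 177273.118.
Standard quotas: A 3.8252, B 0.8335, C 3.0391, D 4.7147, E 2.8927, F 1.6948.
Lower quotas: A 3, B 0, C 3, D 4, E 2, F 1 (sum 13, leaving 4 seats).
Remainders in descending order: E 0.8927, B 0.8335, A 0.8252, D 0.7147, F 0.6948, C 0.0391.
The surplus seats go to E, B, A, D.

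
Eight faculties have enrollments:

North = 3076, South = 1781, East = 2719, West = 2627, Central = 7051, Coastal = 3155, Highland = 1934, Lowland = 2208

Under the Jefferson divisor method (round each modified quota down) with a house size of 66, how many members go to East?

7

Standard divisor 24551/66 ≈ 371.985; standard quotas: North 8.269, South 4.788, East 7.309, West 7.062, Central 18.955, Coastal 8.482, Highland 5.199, Lowland 5.936.
Rounding down gives 8, 4, 7, 7, 18, 8, 5, 5 = 62 seats, so the divisor must be adjusted.
With modified divisor 352: modified quotas North 8.739, South 5.060, East 7.724, West 7.463, Central 20.031, Coastal 8.963, Highland 5.494, Lowland 6.273.
Rounding down: North 8, South 5, East 7, West 7, Central 20, Coastal 8, Highland 5, Lowland 6 (total 66).
East receives 7.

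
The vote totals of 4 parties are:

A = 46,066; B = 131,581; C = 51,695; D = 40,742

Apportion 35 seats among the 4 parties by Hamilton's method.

A: 6; B: 17; C: 7; D: 5

Total 270084; standard divisor 270084/35 ≈ 7716.686.
Standard quotas: A 5.9697, B 17.0515, C 6.6991, D 5.2797.
Lower quotas: A 5, B 17, C 6, D 5 (sum 33, leaving 2 seats).
Remainders in descending order: A 0.9697, C 0.6991, D 0.2797, B 0.0515.
Largest remainders: A, C receive the extra seats.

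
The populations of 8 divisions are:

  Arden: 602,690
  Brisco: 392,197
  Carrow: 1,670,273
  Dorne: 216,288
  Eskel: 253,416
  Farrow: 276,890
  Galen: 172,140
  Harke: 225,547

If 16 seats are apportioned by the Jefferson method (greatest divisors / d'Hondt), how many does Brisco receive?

Standard divisor 3809441/16 ≈ 238090.062; standard quotas: Arden 2.531, Brisco 1.647, Carrow 7.015, Dorne 0.908, Eskel 1.064, Farrow 1.163, Galen 0.723, Harke 0.947.
Rounding down gives 2, 1, 7, 0, 1, 1, 0, 0 = 12 seats, so the divisor must be adjusted.
With modified divisor 198500: modified quotas Arden 3.036, Brisco 1.976, Carrow 8.414, Dorne 1.090, Eskel 1.277, Farrow 1.395, Galen 0.867, Harke 1.136.
Rounding down: Arden 3, Brisco 1, Carrow 8, Dorne 1, Eskel 1, Farrow 1, Galen 0, Harke 1 (total 16).
Brisco receives 1.

1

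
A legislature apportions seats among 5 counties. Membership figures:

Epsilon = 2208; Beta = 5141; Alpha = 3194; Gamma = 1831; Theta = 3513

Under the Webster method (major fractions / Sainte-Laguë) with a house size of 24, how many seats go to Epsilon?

3

Standard divisor 15887/24 ≈ 661.958; standard quotas: Epsilon 3.336, Beta 7.766, Alpha 4.825, Gamma 2.766, Theta 5.307.
Rounding to the nearest integer gives Epsilon 3, Beta 8, Alpha 5, Gamma 3, Theta 5 — total 24, matching the house size, so no adjustment is needed.
Epsilon receives 3.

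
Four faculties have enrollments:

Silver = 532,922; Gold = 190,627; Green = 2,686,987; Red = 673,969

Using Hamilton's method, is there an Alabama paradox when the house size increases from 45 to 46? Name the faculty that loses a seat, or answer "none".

none

At 45 seats: Silver 6, Gold 2, Green 30, Red 7.
At 46 seats: Silver 6, Gold 2, Green 30, Red 8.
No faculty's allocation decreased.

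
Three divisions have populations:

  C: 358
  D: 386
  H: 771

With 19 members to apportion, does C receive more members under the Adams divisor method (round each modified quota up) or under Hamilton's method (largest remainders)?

Adams

Adams: C 5, D 5, H 9.
Hamilton: C 4, D 5, H 10.
C gets 5 under Adams and 4 under Hamilton.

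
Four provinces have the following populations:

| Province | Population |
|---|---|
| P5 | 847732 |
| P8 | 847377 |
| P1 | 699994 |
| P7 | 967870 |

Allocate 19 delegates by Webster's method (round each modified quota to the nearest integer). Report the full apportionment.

Standard divisor 3362973/19 ≈ 176998.579; standard quotas: P5 4.789, P8 4.787, P1 3.955, P7 5.468.
Rounding to the nearest integer gives P5 5, P8 5, P1 4, P7 5 — total 19, matching the house size, so no adjustment is needed.

P5=5; P8=5; P1=4; P7=5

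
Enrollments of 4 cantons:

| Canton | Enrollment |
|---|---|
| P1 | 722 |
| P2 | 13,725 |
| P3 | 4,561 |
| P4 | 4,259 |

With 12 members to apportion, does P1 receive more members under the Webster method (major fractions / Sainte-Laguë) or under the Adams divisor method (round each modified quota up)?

Webster: P1 0, P2 8, P3 2, P4 2.
Adams: P1 1, P2 7, P3 2, P4 2.
P1 gets 0 under Webster and 1 under Adams.

Adams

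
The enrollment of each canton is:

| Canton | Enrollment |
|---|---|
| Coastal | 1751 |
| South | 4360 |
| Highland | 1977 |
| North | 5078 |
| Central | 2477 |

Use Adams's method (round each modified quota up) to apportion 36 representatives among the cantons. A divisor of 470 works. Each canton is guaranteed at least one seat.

Coastal 4, South 10, Highland 5, North 11, Central 6

With modified divisor 470: modified quotas Coastal 3.726, South 9.277, Highland 4.206, North 10.804, Central 5.270.
Rounding up: Coastal 4, South 10, Highland 5, North 11, Central 6 (total 36).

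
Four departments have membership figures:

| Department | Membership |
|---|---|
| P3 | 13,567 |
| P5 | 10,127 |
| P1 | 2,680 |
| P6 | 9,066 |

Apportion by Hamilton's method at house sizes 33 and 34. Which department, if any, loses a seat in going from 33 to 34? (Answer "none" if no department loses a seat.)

At 33 seats: P3 13, P5 9, P1 3, P6 8.
At 34 seats: P3 13, P5 10, P1 2, P6 9.
P1 drops from 3 to 2.

P1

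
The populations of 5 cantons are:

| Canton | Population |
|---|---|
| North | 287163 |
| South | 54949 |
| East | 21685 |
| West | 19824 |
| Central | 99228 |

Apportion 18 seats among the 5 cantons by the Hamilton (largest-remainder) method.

North: 11, South: 2, East: 1, West: 1, Central: 3

The standard divisor is 482849/18 ≈ 26824.944.
Standard quotas: North 10.7051, South 2.0484, East 0.8084, West 0.7390, Central 3.6991.
Lower quotas: North 10, South 2, East 0, West 0, Central 3 (sum 15, leaving 3 seats).
Remainders in descending order: East 0.8084, West 0.7390, North 0.7051, Central 0.6991, South 0.0484.
Largest remainders: East, West, North receive the extra seats.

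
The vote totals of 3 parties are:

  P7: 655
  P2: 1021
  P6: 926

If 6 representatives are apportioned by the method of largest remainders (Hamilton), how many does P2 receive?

The standard divisor is 2602/6 ≈ 433.667.
Standard quotas: P7 1.510, P2 2.354, P6 2.135.
Lower quotas: P7 1, P2 2, P6 2 (sum 5, leaving 1 seat).
Remainders in descending order: P7 0.510, P2 0.354, P6 0.135.
The surplus seat goes to P7.
P2 receives 2.

2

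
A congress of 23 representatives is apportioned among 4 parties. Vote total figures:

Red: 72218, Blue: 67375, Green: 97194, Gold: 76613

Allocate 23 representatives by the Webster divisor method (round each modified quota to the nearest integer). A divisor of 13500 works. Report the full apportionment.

Red=5; Blue=5; Green=7; Gold=6

With modified divisor 13500: modified quotas Red 5.349, Blue 4.991, Green 7.200, Gold 5.675.
Rounding to the nearest integer: Red 5, Blue 5, Green 7, Gold 6 (total 23).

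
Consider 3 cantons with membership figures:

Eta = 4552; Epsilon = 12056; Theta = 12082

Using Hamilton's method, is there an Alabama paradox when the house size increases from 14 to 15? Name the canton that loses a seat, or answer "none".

At 14 seats: Eta 2, Epsilon 6, Theta 6.
At 15 seats: Eta 3, Epsilon 6, Theta 6.
No canton's allocation decreased.

none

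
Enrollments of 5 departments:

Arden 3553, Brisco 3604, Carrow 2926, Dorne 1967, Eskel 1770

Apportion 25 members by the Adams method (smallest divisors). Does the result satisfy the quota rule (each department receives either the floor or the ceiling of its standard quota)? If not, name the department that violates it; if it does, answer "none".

none

Standard quotas: Arden 6.427, Brisco 6.520, Carrow 5.293, Dorne 3.558, Eskel 3.202.
Adams allocation: Arden 6, Brisco 7, Carrow 5, Dorne 4, Eskel 3.
Every allocation lies between the lower and upper quota.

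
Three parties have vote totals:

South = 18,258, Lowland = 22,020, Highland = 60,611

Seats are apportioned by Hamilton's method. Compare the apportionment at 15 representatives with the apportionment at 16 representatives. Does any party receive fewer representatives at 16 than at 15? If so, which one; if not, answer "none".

At 15 seats: South 3, Lowland 3, Highland 9.
At 16 seats: South 3, Lowland 3, Highland 10.
No party's allocation decreased.

none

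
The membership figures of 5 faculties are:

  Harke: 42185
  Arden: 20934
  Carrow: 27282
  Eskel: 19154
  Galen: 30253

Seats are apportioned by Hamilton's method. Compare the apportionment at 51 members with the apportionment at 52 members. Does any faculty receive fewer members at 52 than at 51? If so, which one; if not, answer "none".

At 51 seats: Harke 15, Arden 8, Carrow 10, Eskel 7, Galen 11.
At 52 seats: Harke 16, Arden 8, Carrow 10, Eskel 7, Galen 11.
No faculty's allocation decreased.

none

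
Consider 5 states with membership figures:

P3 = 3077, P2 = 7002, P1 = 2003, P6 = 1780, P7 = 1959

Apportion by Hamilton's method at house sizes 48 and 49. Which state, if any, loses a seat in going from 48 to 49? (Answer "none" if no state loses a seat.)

P6

At 48 seats: P3 9, P2 21, P1 6, P6 6, P7 6.
At 49 seats: P3 10, P2 22, P1 6, P6 5, P7 6.
P6 drops from 6 to 5.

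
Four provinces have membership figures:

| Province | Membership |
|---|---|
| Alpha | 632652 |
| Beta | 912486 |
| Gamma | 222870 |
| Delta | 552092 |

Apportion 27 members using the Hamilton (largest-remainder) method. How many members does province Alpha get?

Total 2320100; standard divisor 2320100/27 ≈ 85929.63.
Standard quotas: Alpha 7.3624, Beta 10.6190, Gamma 2.5936, Delta 6.4249.
Lower quotas: Alpha 7, Beta 10, Gamma 2, Delta 6 (sum 25, leaving 2 seats).
Remainders in descending order: Beta 0.6190, Gamma 0.5936, Delta 0.4249, Alpha 0.3624.
The surplus seats go to Beta, Gamma.
Alpha receives 7.

7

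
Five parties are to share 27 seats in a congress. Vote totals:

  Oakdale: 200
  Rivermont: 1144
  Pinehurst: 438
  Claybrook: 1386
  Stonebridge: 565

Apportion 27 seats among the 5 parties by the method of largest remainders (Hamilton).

Total 3733; standard divisor 3733/27 ≈ 138.259.
Standard quotas: Oakdale 1.447, Rivermont 8.274, Pinehurst 3.168, Claybrook 10.025, Stonebridge 4.087.
Lower quotas: Oakdale 1, Rivermont 8, Pinehurst 3, Claybrook 10, Stonebridge 4 (sum 26, leaving 1 seat).
Remainders in descending order: Oakdale 0.447, Rivermont 0.274, Pinehurst 0.168, Stonebridge 0.087, Claybrook 0.025.
Largest remainder: Oakdale receives the extra seat.

Oakdale 2, Rivermont 8, Pinehurst 3, Claybrook 10, Stonebridge 4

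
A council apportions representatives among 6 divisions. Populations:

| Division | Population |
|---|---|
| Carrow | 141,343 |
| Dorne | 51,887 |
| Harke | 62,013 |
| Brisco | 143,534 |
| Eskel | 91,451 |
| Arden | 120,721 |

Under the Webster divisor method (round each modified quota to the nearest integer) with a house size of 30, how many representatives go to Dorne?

3

Standard divisor 610949/30 ≈ 20364.967; standard quotas: Carrow 6.940, Dorne 2.548, Harke 3.045, Brisco 7.048, Eskel 4.491, Arden 5.928.
Rounding to the nearest integer gives Carrow 7, Dorne 3, Harke 3, Brisco 7, Eskel 4, Arden 6 — total 30, matching the house size, so no adjustment is needed.
Dorne receives 3.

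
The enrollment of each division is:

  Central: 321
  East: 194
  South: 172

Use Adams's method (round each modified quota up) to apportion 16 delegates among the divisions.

Standard divisor 687/16 ≈ 42.938; standard quotas: Central 7.476, East 4.518, South 4.006.
Rounding up gives 8, 5, 5 = 18 seats, so the divisor must be adjusted.
With modified divisor 47: modified quotas Central 6.830, East 4.128, South 3.660.
Rounding up: Central 7, East 5, South 4 (total 16).

Central: 7, East: 5, South: 4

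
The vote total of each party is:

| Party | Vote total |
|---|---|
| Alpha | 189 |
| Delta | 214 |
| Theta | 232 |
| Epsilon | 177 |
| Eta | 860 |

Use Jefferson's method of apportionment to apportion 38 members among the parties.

Standard divisor 1672/38 ≈ 44; standard quotas: Alpha 4.295, Delta 4.864, Theta 5.273, Epsilon 4.023, Eta 19.545.
Rounding down gives 4, 4, 5, 4, 19 = 36 seats, so the divisor must be adjusted.
With modified divisor 42: modified quotas Alpha 4.500, Delta 5.095, Theta 5.524, Epsilon 4.214, Eta 20.476.
Rounding down: Alpha 4, Delta 5, Theta 5, Epsilon 4, Eta 20 (total 38).

Alpha: 4; Delta: 5; Theta: 5; Epsilon: 4; Eta: 20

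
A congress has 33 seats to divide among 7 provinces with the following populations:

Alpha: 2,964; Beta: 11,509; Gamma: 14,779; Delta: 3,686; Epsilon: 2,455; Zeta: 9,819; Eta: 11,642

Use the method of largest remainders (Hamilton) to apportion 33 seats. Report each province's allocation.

Standard divisor: 56854 ÷ 33 ≈ 1722.848.
Standard quotas: Alpha 1.7204, Beta 6.6802, Gamma 8.5782, Delta 2.1395, Epsilon 1.4250, Zeta 5.6993, Eta 6.7574.
Lower quotas: Alpha 1, Beta 6, Gamma 8, Delta 2, Epsilon 1, Zeta 5, Eta 6 (sum 29, leaving 4 seats).
Remainders in descending order: Eta 0.7574, Alpha 0.7204, Zeta 0.6993, Beta 0.6802, Gamma 0.5782, Epsilon 0.4250, Delta 0.1395.
The surplus seats go to Eta, Alpha, Zeta, Beta.

Alpha 2; Beta 7; Gamma 8; Delta 2; Epsilon 1; Zeta 6; Eta 7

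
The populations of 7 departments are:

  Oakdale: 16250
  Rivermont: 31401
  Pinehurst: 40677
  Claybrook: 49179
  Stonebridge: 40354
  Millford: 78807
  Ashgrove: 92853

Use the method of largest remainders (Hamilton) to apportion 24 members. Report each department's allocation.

The standard divisor is 349521/24 ≈ 14563.375.
Standard quotas: Oakdale 1.1158, Rivermont 2.1562, Pinehurst 2.7931, Claybrook 3.3769, Stonebridge 2.7709, Millford 5.4113, Ashgrove 6.3758.
Lower quotas: Oakdale 1, Rivermont 2, Pinehurst 2, Claybrook 3, Stonebridge 2, Millford 5, Ashgrove 6 (sum 21, leaving 3 seats).
Remainders in descending order: Pinehurst 0.7931, Stonebridge 0.7709, Millford 0.4113, Claybrook 0.3769, Ashgrove 0.3758, Rivermont 0.1562, Oakdale 0.1158.
Largest remainders: Pinehurst, Stonebridge, Millford receive the extra seats.

Oakdale: 1; Rivermont: 2; Pinehurst: 3; Claybrook: 3; Stonebridge: 3; Millford: 6; Ashgrove: 6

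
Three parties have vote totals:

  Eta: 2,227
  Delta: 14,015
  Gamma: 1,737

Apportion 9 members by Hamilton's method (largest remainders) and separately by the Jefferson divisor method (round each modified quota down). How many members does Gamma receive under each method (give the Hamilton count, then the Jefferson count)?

1 and 0

Hamilton: Eta 1, Delta 7, Gamma 1.
Jefferson: Eta 1, Delta 8, Gamma 0.
Gamma gets 1 under Hamilton and 0 under Jefferson.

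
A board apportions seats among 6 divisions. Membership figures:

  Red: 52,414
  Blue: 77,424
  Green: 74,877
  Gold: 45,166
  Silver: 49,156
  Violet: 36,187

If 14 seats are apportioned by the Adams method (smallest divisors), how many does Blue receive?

Standard divisor 335224/14 ≈ 23944.571; standard quotas: Red 2.189, Blue 3.233, Green 3.127, Gold 1.886, Silver 2.053, Violet 1.511.
Rounding up gives 3, 4, 4, 2, 3, 2 = 18 seats, so the divisor must be adjusted.
With modified divisor 31200: modified quotas Red 1.680, Blue 2.482, Green 2.400, Gold 1.448, Silver 1.576, Violet 1.160.
Rounding up: Red 2, Blue 3, Green 3, Gold 2, Silver 2, Violet 2 (total 14).
Blue receives 3.

3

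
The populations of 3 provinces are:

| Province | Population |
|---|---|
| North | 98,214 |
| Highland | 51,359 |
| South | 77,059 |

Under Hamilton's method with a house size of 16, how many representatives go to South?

Total 226632; standard divisor 226632/16 ≈ 14164.5.
Standard quotas: North 6.9338, Highland 3.6259, South 5.4403.
Lower quotas: North 6, Highland 3, South 5 (sum 14, leaving 2 seats).
Remainders in descending order: North 0.9338, Highland 0.6259, South 0.4403.
Largest remainders: North, Highland receive the extra seats.
South receives 5.

5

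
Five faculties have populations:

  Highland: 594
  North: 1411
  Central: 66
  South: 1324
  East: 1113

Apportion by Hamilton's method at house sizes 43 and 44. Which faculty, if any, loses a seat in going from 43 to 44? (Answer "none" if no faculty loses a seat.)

Central

At 43 seats: Highland 6, North 13, Central 1, South 13, East 10.
At 44 seats: Highland 6, North 14, Central 0, South 13, East 11.
Central drops from 1 to 0.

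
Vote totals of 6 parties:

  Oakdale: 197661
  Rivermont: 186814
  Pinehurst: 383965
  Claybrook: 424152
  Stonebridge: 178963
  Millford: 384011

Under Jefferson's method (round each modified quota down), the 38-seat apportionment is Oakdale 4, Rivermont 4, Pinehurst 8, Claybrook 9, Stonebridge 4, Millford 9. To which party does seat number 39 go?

Pinehurst

Priority for the next seat is population ÷ (current seats + 1).
Priorities: Oakdale 39532.200, Rivermont 37362.800, Pinehurst 42662.778, Claybrook 42415.200, Stonebridge 35792.600, Millford 38401.100.
Highest priority: Pinehurst.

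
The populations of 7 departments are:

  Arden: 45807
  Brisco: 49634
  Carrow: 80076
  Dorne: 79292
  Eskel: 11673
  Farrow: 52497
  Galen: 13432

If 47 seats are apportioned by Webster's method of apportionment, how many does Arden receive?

7

Standard divisor 332411/47 ≈ 7072.574; standard quotas: Arden 6.477, Brisco 7.018, Carrow 11.322, Dorne 11.211, Eskel 1.650, Farrow 7.423, Galen 1.899.
Rounding to the nearest integer gives 6, 7, 11, 11, 2, 7, 2 = 46 seats, so the divisor must be adjusted.
With modified divisor 7020: modified quotas Arden 6.525, Brisco 7.070, Carrow 11.407, Dorne 11.295, Eskel 1.663, Farrow 7.478, Galen 1.913.
Rounding to the nearest integer: Arden 7, Brisco 7, Carrow 11, Dorne 11, Eskel 2, Farrow 7, Galen 2 (total 47).
Arden receives 7.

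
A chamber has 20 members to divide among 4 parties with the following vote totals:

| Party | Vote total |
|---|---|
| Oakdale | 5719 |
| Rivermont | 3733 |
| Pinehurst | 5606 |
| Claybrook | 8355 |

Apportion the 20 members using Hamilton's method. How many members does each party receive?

Oakdale: 5; Rivermont: 3; Pinehurst: 5; Claybrook: 7

The standard divisor is 23413/20 ≈ 1170.65.
Standard quotas: Oakdale 4.8853, Rivermont 3.1888, Pinehurst 4.7888, Claybrook 7.1371.
Lower quotas: Oakdale 4, Rivermont 3, Pinehurst 4, Claybrook 7 (sum 18, leaving 2 seats).
Remainders in descending order: Oakdale 0.8853, Pinehurst 0.7888, Rivermont 0.1888, Claybrook 0.1371.
Largest remainders: Oakdale, Pinehurst receive the extra seats.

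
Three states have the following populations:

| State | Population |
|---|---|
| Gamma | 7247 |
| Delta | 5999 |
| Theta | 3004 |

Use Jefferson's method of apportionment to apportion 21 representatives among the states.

Gamma=9, Delta=8, Theta=4

Standard divisor 16250/21 ≈ 773.81; standard quotas: Gamma 9.365, Delta 7.753, Theta 3.882.
Rounding down gives 9, 7, 3 = 19 seats, so the divisor must be adjusted.
With modified divisor 740: modified quotas Gamma 9.793, Delta 8.107, Theta 4.059.
Rounding down: Gamma 9, Delta 8, Theta 4 (total 21).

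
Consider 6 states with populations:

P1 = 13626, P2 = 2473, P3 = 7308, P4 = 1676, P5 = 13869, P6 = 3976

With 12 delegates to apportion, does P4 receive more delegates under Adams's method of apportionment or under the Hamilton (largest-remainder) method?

Adams: P1 3, P2 1, P3 2, P4 1, P5 4, P6 1.
Hamilton: P1 4, P2 1, P3 2, P4 0, P5 4, P6 1.
P4 gets 1 under Adams and 0 under Hamilton.

Adams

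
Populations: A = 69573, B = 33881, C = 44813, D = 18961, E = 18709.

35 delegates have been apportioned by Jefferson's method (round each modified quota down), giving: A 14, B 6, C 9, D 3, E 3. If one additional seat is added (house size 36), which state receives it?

Priority for the next seat is population ÷ (current seats + 1).
Priorities: A 4638.200, B 4840.143, C 4481.300, D 4740.250, E 4677.250.
Highest priority: B.

B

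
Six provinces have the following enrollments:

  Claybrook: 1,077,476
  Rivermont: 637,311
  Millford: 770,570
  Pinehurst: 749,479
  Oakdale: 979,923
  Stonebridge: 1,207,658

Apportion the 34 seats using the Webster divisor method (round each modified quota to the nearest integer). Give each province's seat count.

Claybrook 7, Rivermont 4, Millford 5, Pinehurst 5, Oakdale 6, Stonebridge 7

Standard divisor 5422417/34 ≈ 159482.853; standard quotas: Claybrook 6.756, Rivermont 3.996, Millford 4.832, Pinehurst 4.699, Oakdale 6.144, Stonebridge 7.572.
Rounding to the nearest integer gives 7, 4, 5, 5, 6, 8 = 35 seats, so the divisor must be adjusted.
With modified divisor 163400: modified quotas Claybrook 6.594, Rivermont 3.900, Millford 4.716, Pinehurst 4.587, Oakdale 5.997, Stonebridge 7.391.
Rounding to the nearest integer: Claybrook 7, Rivermont 4, Millford 5, Pinehurst 5, Oakdale 6, Stonebridge 7 (total 34).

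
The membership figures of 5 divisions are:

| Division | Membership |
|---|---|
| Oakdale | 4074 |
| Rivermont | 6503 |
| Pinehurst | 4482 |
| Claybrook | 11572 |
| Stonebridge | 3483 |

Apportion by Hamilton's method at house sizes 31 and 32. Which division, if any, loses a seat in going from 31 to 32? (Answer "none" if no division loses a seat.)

At 31 seats: Oakdale 4, Rivermont 7, Pinehurst 5, Claybrook 12, Stonebridge 3.
At 32 seats: Oakdale 4, Rivermont 7, Pinehurst 5, Claybrook 12, Stonebridge 4.
No division's allocation decreased.

none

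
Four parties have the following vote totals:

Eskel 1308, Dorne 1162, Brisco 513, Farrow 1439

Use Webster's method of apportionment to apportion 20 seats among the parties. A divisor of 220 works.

With modified divisor 220: modified quotas Eskel 5.945, Dorne 5.282, Brisco 2.332, Farrow 6.541.
Rounding to the nearest integer: Eskel 6, Dorne 5, Brisco 2, Farrow 7 (total 20).

Eskel=6, Dorne=5, Brisco=2, Farrow=7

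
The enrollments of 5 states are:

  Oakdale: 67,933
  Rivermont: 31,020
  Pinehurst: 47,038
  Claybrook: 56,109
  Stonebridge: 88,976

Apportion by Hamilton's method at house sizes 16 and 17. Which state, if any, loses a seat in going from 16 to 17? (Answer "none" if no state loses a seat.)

none

At 16 seats: Oakdale 4, Rivermont 2, Pinehurst 2, Claybrook 3, Stonebridge 5.
At 17 seats: Oakdale 4, Rivermont 2, Pinehurst 3, Claybrook 3, Stonebridge 5.
No state's allocation decreased.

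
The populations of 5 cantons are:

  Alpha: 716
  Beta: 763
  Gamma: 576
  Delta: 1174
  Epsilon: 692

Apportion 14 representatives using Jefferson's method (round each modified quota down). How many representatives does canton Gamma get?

2

Standard divisor 3921/14 ≈ 280.071; standard quotas: Alpha 2.556, Beta 2.724, Gamma 2.057, Delta 4.192, Epsilon 2.471.
Rounding down gives 2, 2, 2, 4, 2 = 12 seats, so the divisor must be adjusted.
With modified divisor 237: modified quotas Alpha 3.021, Beta 3.219, Gamma 2.430, Delta 4.954, Epsilon 2.920.
Rounding down: Alpha 3, Beta 3, Gamma 2, Delta 4, Epsilon 2 (total 14).
Gamma receives 2.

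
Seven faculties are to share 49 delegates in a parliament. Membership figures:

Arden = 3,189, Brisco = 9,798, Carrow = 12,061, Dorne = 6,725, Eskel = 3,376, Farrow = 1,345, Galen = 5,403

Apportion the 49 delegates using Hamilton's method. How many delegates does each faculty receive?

The standard divisor is 41897/49 ≈ 855.041.
Standard quotas: Arden 3.7296, Brisco 11.4591, Carrow 14.1058, Dorne 7.8651, Eskel 3.9483, Farrow 1.5730, Galen 6.3190.
Lower quotas: Arden 3, Brisco 11, Carrow 14, Dorne 7, Eskel 3, Farrow 1, Galen 6 (sum 45, leaving 4 seats).
Remainders in descending order: Eskel 0.9483, Dorne 0.8651, Arden 0.7296, Farrow 0.5730, Brisco 0.4591, Galen 0.3190, Carrow 0.1058.
Largest remainders: Eskel, Dorne, Arden, Farrow receive the extra seats.

Arden 4; Brisco 11; Carrow 14; Dorne 8; Eskel 4; Farrow 2; Galen 6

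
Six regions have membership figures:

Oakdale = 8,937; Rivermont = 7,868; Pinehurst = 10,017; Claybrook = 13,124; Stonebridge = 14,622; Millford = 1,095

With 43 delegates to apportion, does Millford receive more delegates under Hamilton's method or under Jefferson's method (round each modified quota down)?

Hamilton: Oakdale 7, Rivermont 6, Pinehurst 8, Claybrook 10, Stonebridge 11, Millford 1.
Jefferson: Oakdale 7, Rivermont 6, Pinehurst 8, Claybrook 10, Stonebridge 12, Millford 0.
Millford gets 1 under Hamilton and 0 under Jefferson.

Hamilton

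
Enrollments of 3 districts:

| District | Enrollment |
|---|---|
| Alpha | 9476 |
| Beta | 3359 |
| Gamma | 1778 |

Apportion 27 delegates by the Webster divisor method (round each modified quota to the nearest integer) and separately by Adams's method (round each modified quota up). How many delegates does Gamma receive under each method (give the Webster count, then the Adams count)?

3 and 4

Webster: Alpha 18, Beta 6, Gamma 3.
Adams: Alpha 17, Beta 6, Gamma 4.
Gamma gets 3 under Webster and 4 under Adams.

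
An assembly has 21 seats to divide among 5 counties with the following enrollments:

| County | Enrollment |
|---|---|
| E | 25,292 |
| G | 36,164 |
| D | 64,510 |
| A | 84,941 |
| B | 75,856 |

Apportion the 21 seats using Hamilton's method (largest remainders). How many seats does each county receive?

Standard divisor: 286763 ÷ 21 ≈ 13655.381.
Standard quotas: E 1.8522, G 2.6483, D 4.7241, A 6.2203, B 5.5550.
Lower quotas: E 1, G 2, D 4, A 6, B 5 (sum 18, leaving 3 seats).
Remainders in descending order: E 0.8522, D 0.7241, G 0.6483, B 0.5550, A 0.2203.
The surplus seats go to E, D, G.

E 2, G 3, D 5, A 6, B 5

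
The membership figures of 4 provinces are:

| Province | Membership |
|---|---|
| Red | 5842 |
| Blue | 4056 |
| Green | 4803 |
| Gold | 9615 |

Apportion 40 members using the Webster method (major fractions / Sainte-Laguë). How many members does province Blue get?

Standard divisor 24316/40 ≈ 607.9; standard quotas: Red 9.610, Blue 6.672, Green 7.901, Gold 15.817.
Rounding to the nearest integer gives 10, 7, 8, 16 = 41 seats, so the divisor must be adjusted.
With modified divisor 618: modified quotas Red 9.453, Blue 6.563, Green 7.772, Gold 15.558.
Rounding to the nearest integer: Red 9, Blue 7, Green 8, Gold 16 (total 40).
Blue receives 7.

7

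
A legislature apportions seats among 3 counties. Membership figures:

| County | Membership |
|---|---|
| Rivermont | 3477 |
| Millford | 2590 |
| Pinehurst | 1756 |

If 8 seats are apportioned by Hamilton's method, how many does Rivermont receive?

Total 7823; standard divisor 7823/8 ≈ 977.875.
Standard quotas: Rivermont 3.556, Millford 2.649, Pinehurst 1.796.
Lower quotas: Rivermont 3, Millford 2, Pinehurst 1 (sum 6, leaving 2 seats).
Remainders in descending order: Pinehurst 0.796, Millford 0.649, Rivermont 0.556.
Largest remainders: Pinehurst, Millford receive the extra seats.
Rivermont receives 3.

3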